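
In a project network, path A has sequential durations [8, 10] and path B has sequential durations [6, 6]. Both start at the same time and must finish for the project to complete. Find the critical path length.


Path A total = 8 + 10 = 18
Path B total = 6 + 6 = 12
Critical path = longest path = max(18, 12) = 18

18


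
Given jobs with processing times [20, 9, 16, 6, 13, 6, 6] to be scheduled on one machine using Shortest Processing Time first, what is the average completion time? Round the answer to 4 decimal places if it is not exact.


Sort jobs by processing time (SPT order): [6, 6, 6, 9, 13, 16, 20]
Compute completion times sequentially:
  Job 1: processing = 6, completes at 6
  Job 2: processing = 6, completes at 12
  Job 3: processing = 6, completes at 18
  Job 4: processing = 9, completes at 27
  Job 5: processing = 13, completes at 40
  Job 6: processing = 16, completes at 56
  Job 7: processing = 20, completes at 76
Sum of completion times = 235
Average completion time = 235/7 = 33.5714

33.5714


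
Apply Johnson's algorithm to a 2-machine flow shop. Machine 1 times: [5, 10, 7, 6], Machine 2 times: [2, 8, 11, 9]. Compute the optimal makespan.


Apply Johnson's rule:
  Group 1 (a <= b): [(4, 6, 9), (3, 7, 11)]
  Group 2 (a > b): [(2, 10, 8), (1, 5, 2)]
Optimal job order: [4, 3, 2, 1]
Schedule:
  Job 4: M1 done at 6, M2 done at 15
  Job 3: M1 done at 13, M2 done at 26
  Job 2: M1 done at 23, M2 done at 34
  Job 1: M1 done at 28, M2 done at 36
Makespan = 36

36


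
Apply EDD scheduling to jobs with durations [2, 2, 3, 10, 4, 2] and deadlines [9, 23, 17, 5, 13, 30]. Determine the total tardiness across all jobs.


Sort by due date (EDD order): [(10, 5), (2, 9), (4, 13), (3, 17), (2, 23), (2, 30)]
Compute completion times and tardiness:
  Job 1: p=10, d=5, C=10, tardiness=max(0,10-5)=5
  Job 2: p=2, d=9, C=12, tardiness=max(0,12-9)=3
  Job 3: p=4, d=13, C=16, tardiness=max(0,16-13)=3
  Job 4: p=3, d=17, C=19, tardiness=max(0,19-17)=2
  Job 5: p=2, d=23, C=21, tardiness=max(0,21-23)=0
  Job 6: p=2, d=30, C=23, tardiness=max(0,23-30)=0
Total tardiness = 13

13


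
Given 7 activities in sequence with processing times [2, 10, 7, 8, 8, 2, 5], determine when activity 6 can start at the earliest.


Activity 6 starts after activities 1 through 5 complete.
Predecessor durations: [2, 10, 7, 8, 8]
ES = 2 + 10 + 7 + 8 + 8 = 35

35


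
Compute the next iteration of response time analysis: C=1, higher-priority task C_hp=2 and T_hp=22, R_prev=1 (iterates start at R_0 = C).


R_next = C + ceil(R_prev / T_hp) * C_hp
ceil(1 / 22) = ceil(0.0455) = 1
Interference = 1 * 2 = 2
R_next = 1 + 2 = 3

3


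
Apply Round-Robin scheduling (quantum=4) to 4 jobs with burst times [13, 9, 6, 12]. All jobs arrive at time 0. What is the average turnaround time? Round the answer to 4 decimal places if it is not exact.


Time quantum = 4
Execution trace:
  J1 runs 4 units, time = 4
  J2 runs 4 units, time = 8
  J3 runs 4 units, time = 12
  J4 runs 4 units, time = 16
  J1 runs 4 units, time = 20
  J2 runs 4 units, time = 24
  J3 runs 2 units, time = 26
  J4 runs 4 units, time = 30
  J1 runs 4 units, time = 34
  J2 runs 1 units, time = 35
  J4 runs 4 units, time = 39
  J1 runs 1 units, time = 40
Finish times: [40, 35, 26, 39]
Average turnaround = 140/4 = 35.0

35.0


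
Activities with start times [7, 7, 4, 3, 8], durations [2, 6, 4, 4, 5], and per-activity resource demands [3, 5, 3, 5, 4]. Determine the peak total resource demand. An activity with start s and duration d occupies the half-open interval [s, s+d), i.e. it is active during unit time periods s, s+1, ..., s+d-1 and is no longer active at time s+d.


Each activity i is active on [start_i, start_i + duration_i).
Compute total resource usage per time slot:
  t=0: active resources = [], total = 0
  t=1: active resources = [], total = 0
  t=2: active resources = [], total = 0
  t=3: active resources = [5], total = 5
  t=4: active resources = [3, 5], total = 8
  t=5: active resources = [3, 5], total = 8
  t=6: active resources = [3, 5], total = 8
  t=7: active resources = [3, 5, 3], total = 11
  t=8: active resources = [3, 5, 4], total = 12
  t=9: active resources = [5, 4], total = 9
  t=10: active resources = [5, 4], total = 9
  t=11: active resources = [5, 4], total = 9
  t=12: active resources = [5, 4], total = 9
Peak resource demand = 12

12


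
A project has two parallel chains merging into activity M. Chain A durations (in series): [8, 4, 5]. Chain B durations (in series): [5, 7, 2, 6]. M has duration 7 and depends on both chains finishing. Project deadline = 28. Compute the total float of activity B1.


Forward pass: ES(B1) = sum of predecessors on chain B = 0
EF = ES + duration = 0 + 5 = 5
Backward pass: LF(M) = deadline = 28; LS(M) = 28 - 7 = 21
LF(B1) = LS(M) - sum(successors on chain B) = 21 - 15 = 6
LS = LF - duration = 6 - 5 = 1
Total float = LS - ES = 1 - 0 = 1

1


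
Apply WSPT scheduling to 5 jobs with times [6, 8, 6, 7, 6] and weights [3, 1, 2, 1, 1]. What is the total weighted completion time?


Compute p/w ratios and sort ascending (WSPT): [(6, 3), (6, 2), (6, 1), (7, 1), (8, 1)]
Compute weighted completion times:
  Job (p=6,w=3): C=6, w*C=3*6=18
  Job (p=6,w=2): C=12, w*C=2*12=24
  Job (p=6,w=1): C=18, w*C=1*18=18
  Job (p=7,w=1): C=25, w*C=1*25=25
  Job (p=8,w=1): C=33, w*C=1*33=33
Total weighted completion time = 118

118


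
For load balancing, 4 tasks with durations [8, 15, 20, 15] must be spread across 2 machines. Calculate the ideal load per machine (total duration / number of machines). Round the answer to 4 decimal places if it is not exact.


Total processing time = 8 + 15 + 20 + 15 = 58
Number of machines = 2
Ideal balanced load = 58 / 2 = 29.0

29.0


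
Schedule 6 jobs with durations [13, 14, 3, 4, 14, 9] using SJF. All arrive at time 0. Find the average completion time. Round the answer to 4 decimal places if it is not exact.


SJF order (ascending): [3, 4, 9, 13, 14, 14]
Completion times:
  Job 1: burst=3, C=3
  Job 2: burst=4, C=7
  Job 3: burst=9, C=16
  Job 4: burst=13, C=29
  Job 5: burst=14, C=43
  Job 6: burst=14, C=57
Average completion = 155/6 = 25.8333

25.8333


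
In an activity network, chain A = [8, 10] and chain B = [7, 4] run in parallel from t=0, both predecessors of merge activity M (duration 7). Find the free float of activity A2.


ES(A2) = sum of predecessors on chain A = 8
EF(A2) = ES + duration = 8 + 10 = 18
Successor of A2 is M. ES(M) = max(sum(A), sum(B)) = max(18, 11) = 18
Free float = ES(successor) - EF(current) = 18 - 18 = 0

0


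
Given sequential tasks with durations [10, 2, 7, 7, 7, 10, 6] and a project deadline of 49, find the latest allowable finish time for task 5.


LF(activity 5) = deadline - sum of successor durations
Successors: activities 6 through 7 with durations [10, 6]
Sum of successor durations = 16
LF = 49 - 16 = 33

33


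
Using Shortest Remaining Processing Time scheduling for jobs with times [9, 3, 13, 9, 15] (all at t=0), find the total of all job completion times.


Since all jobs arrive at t=0, SRPT equals SPT ordering.
SPT order: [3, 9, 9, 13, 15]
Completion times:
  Job 1: p=3, C=3
  Job 2: p=9, C=12
  Job 3: p=9, C=21
  Job 4: p=13, C=34
  Job 5: p=15, C=49
Total completion time = 3 + 12 + 21 + 34 + 49 = 119

119


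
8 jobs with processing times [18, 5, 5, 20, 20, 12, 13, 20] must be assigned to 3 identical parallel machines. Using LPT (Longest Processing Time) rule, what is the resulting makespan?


Sort jobs in decreasing order (LPT): [20, 20, 20, 18, 13, 12, 5, 5]
Assign each job to the least loaded machine:
  Machine 1: jobs [20, 18], load = 38
  Machine 2: jobs [20, 13, 5], load = 38
  Machine 3: jobs [20, 12, 5], load = 37
Makespan = max load = 38

38


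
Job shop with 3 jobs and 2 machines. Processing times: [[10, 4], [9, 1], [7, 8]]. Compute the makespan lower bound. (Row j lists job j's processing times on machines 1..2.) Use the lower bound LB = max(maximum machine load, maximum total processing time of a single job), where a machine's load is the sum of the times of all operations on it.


Machine loads:
  Machine 1: 10 + 9 + 7 = 26
  Machine 2: 4 + 1 + 8 = 13
Max machine load = 26
Job totals:
  Job 1: 14
  Job 2: 10
  Job 3: 15
Max job total = 15
Lower bound = max(26, 15) = 26

26


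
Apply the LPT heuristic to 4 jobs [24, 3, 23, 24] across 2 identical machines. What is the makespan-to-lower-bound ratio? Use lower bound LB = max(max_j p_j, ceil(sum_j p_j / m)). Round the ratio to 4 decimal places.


LPT order: [24, 24, 23, 3]
Machine loads after assignment: [47, 27]
LPT makespan = 47
Lower bound = max(max_job, ceil(total/2)) = max(24, 37) = 37
Ratio = 47 / 37 = 1.2703

1.2703


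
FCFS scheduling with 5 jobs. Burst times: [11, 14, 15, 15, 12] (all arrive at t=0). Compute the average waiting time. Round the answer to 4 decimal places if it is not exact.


FCFS order (as given): [11, 14, 15, 15, 12]
Waiting times:
  Job 1: wait = 0
  Job 2: wait = 11
  Job 3: wait = 25
  Job 4: wait = 40
  Job 5: wait = 55
Sum of waiting times = 131
Average waiting time = 131/5 = 26.2

26.2


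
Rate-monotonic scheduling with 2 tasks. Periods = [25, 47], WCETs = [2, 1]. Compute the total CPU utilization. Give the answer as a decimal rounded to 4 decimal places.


Compute individual utilizations (exact fractions):
  Task 1: C/T = 2/25 (approx. 0.08)
  Task 2: C/T = 1/47 (approx. 0.0213)
Total utilization U = 2/25 + 1/47 = 119/1175
Rounded to 4 decimal places: U = 0.1013
RM (Liu & Layland) bound for 2 tasks = 0.828427; compare with U = 119/1175 (approx. 0.101277)
U <= bound, so schedulable by RM sufficient condition.

0.1013


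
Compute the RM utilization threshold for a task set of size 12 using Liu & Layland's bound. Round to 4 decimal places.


Compute 2^(1/12) = 1.0594630944
Subtract 1: 1.0594630944 - 1 = 0.0594630944
Multiply by n: 12 * 0.0594630944 = 0.7135571328
Round to 4 dp: 0.7136

0.7136


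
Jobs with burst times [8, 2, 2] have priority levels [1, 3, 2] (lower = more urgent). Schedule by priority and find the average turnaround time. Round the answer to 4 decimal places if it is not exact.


Sort by priority (ascending = highest first):
Order: [(1, 8), (2, 2), (3, 2)]
Completion times:
  Priority 1, burst=8, C=8
  Priority 2, burst=2, C=10
  Priority 3, burst=2, C=12
Average turnaround = 30/3 = 10.0

10.0


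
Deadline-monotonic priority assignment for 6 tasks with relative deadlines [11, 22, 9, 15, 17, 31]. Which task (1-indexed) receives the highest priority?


Sort tasks by relative deadline (ascending):
  Task 3: deadline = 9
  Task 1: deadline = 11
  Task 4: deadline = 15
  Task 5: deadline = 17
  Task 2: deadline = 22
  Task 6: deadline = 31
Priority order (highest first): [3, 1, 4, 5, 2, 6]
Highest priority task = 3

3


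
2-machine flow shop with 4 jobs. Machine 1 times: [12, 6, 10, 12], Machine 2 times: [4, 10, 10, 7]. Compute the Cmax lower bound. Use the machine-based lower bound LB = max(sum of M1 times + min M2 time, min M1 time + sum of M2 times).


LB1 = sum(M1 times) + min(M2 times) = 40 + 4 = 44
LB2 = min(M1 times) + sum(M2 times) = 6 + 31 = 37
Lower bound = max(LB1, LB2) = max(44, 37) = 44

44


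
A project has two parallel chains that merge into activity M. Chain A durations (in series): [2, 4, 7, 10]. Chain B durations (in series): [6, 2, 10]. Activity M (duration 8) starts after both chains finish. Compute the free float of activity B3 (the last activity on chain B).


ES(B3) = sum of predecessors on chain B = 8
EF(B3) = ES + duration = 8 + 10 = 18
Successor of B3 is M. ES(M) = max(sum(A), sum(B)) = max(23, 18) = 23
Free float = ES(successor) - EF(current) = 23 - 18 = 5

5


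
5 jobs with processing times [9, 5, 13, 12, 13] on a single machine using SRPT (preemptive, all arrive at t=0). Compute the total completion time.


Since all jobs arrive at t=0, SRPT equals SPT ordering.
SPT order: [5, 9, 12, 13, 13]
Completion times:
  Job 1: p=5, C=5
  Job 2: p=9, C=14
  Job 3: p=12, C=26
  Job 4: p=13, C=39
  Job 5: p=13, C=52
Total completion time = 5 + 14 + 26 + 39 + 52 = 136

136


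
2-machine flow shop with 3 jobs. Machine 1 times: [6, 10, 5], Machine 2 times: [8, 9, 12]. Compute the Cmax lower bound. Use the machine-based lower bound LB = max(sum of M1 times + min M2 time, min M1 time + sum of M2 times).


LB1 = sum(M1 times) + min(M2 times) = 21 + 8 = 29
LB2 = min(M1 times) + sum(M2 times) = 5 + 29 = 34
Lower bound = max(LB1, LB2) = max(29, 34) = 34

34


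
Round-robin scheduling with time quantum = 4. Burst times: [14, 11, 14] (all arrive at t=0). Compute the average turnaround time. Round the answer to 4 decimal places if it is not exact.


Time quantum = 4
Execution trace:
  J1 runs 4 units, time = 4
  J2 runs 4 units, time = 8
  J3 runs 4 units, time = 12
  J1 runs 4 units, time = 16
  J2 runs 4 units, time = 20
  J3 runs 4 units, time = 24
  J1 runs 4 units, time = 28
  J2 runs 3 units, time = 31
  J3 runs 4 units, time = 35
  J1 runs 2 units, time = 37
  J3 runs 2 units, time = 39
Finish times: [37, 31, 39]
Average turnaround = 107/3 = 35.6667

35.6667


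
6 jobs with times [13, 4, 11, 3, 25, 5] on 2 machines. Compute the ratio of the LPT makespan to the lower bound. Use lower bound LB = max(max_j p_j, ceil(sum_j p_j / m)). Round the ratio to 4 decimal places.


LPT order: [25, 13, 11, 5, 4, 3]
Machine loads after assignment: [32, 29]
LPT makespan = 32
Lower bound = max(max_job, ceil(total/2)) = max(25, 31) = 31
Ratio = 32 / 31 = 1.0323

1.0323


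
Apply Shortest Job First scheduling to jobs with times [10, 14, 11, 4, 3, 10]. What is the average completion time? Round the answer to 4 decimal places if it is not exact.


SJF order (ascending): [3, 4, 10, 10, 11, 14]
Completion times:
  Job 1: burst=3, C=3
  Job 2: burst=4, C=7
  Job 3: burst=10, C=17
  Job 4: burst=10, C=27
  Job 5: burst=11, C=38
  Job 6: burst=14, C=52
Average completion = 144/6 = 24.0

24.0


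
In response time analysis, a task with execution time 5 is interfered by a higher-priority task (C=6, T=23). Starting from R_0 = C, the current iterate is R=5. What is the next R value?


R_next = C + ceil(R_prev / T_hp) * C_hp
ceil(5 / 23) = ceil(0.2174) = 1
Interference = 1 * 6 = 6
R_next = 5 + 6 = 11

11


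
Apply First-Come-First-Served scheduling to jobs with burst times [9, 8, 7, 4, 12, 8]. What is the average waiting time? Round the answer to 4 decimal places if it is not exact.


FCFS order (as given): [9, 8, 7, 4, 12, 8]
Waiting times:
  Job 1: wait = 0
  Job 2: wait = 9
  Job 3: wait = 17
  Job 4: wait = 24
  Job 5: wait = 28
  Job 6: wait = 40
Sum of waiting times = 118
Average waiting time = 118/6 = 19.6667

19.6667


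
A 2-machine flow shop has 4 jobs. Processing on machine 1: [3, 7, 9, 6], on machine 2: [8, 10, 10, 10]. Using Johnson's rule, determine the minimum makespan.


Apply Johnson's rule:
  Group 1 (a <= b): [(1, 3, 8), (4, 6, 10), (2, 7, 10), (3, 9, 10)]
  Group 2 (a > b): []
Optimal job order: [1, 4, 2, 3]
Schedule:
  Job 1: M1 done at 3, M2 done at 11
  Job 4: M1 done at 9, M2 done at 21
  Job 2: M1 done at 16, M2 done at 31
  Job 3: M1 done at 25, M2 done at 41
Makespan = 41

41


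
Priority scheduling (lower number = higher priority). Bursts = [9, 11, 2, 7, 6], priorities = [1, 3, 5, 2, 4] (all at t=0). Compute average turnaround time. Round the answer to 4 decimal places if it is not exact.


Sort by priority (ascending = highest first):
Order: [(1, 9), (2, 7), (3, 11), (4, 6), (5, 2)]
Completion times:
  Priority 1, burst=9, C=9
  Priority 2, burst=7, C=16
  Priority 3, burst=11, C=27
  Priority 4, burst=6, C=33
  Priority 5, burst=2, C=35
Average turnaround = 120/5 = 24.0

24.0


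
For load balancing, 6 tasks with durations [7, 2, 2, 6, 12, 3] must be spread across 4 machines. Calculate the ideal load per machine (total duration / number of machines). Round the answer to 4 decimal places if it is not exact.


Total processing time = 7 + 2 + 2 + 6 + 12 + 3 = 32
Number of machines = 4
Ideal balanced load = 32 / 4 = 8.0

8.0


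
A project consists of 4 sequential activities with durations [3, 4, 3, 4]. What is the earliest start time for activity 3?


Activity 3 starts after activities 1 through 2 complete.
Predecessor durations: [3, 4]
ES = 3 + 4 = 7

7


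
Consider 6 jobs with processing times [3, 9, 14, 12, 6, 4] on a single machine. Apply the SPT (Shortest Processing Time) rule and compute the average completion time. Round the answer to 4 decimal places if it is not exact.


Sort jobs by processing time (SPT order): [3, 4, 6, 9, 12, 14]
Compute completion times sequentially:
  Job 1: processing = 3, completes at 3
  Job 2: processing = 4, completes at 7
  Job 3: processing = 6, completes at 13
  Job 4: processing = 9, completes at 22
  Job 5: processing = 12, completes at 34
  Job 6: processing = 14, completes at 48
Sum of completion times = 127
Average completion time = 127/6 = 21.1667

21.1667


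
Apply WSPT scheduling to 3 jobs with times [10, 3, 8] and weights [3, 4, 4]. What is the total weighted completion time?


Compute p/w ratios and sort ascending (WSPT): [(3, 4), (8, 4), (10, 3)]
Compute weighted completion times:
  Job (p=3,w=4): C=3, w*C=4*3=12
  Job (p=8,w=4): C=11, w*C=4*11=44
  Job (p=10,w=3): C=21, w*C=3*21=63
Total weighted completion time = 119

119


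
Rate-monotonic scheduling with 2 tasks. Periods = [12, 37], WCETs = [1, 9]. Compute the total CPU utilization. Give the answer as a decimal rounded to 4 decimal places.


Compute individual utilizations (exact fractions):
  Task 1: C/T = 1/12 (approx. 0.0833)
  Task 2: C/T = 9/37 (approx. 0.2432)
Total utilization U = 1/12 + 9/37 = 145/444
Rounded to 4 decimal places: U = 0.3266
RM (Liu & Layland) bound for 2 tasks = 0.828427; compare with U = 145/444 (approx. 0.326577)
U <= bound, so schedulable by RM sufficient condition.

0.3266


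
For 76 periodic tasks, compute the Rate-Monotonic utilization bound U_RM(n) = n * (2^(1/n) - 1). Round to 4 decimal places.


Compute 2^(1/76) = 1.0091620748
Subtract 1: 1.0091620748 - 1 = 0.0091620748
Multiply by n: 76 * 0.0091620748 = 0.6963176848
Round to 4 dp: 0.6963

0.6963


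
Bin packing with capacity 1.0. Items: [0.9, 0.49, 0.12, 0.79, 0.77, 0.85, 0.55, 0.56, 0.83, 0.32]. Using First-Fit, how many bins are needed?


Place items sequentially using First-Fit:
  Item 0.9 -> new Bin 1
  Item 0.49 -> new Bin 2
  Item 0.12 -> Bin 2 (now 0.61)
  Item 0.79 -> new Bin 3
  Item 0.77 -> new Bin 4
  Item 0.85 -> new Bin 5
  Item 0.55 -> new Bin 6
  Item 0.56 -> new Bin 7
  Item 0.83 -> new Bin 8
  Item 0.32 -> Bin 2 (now 0.93)
Total bins used = 8

8


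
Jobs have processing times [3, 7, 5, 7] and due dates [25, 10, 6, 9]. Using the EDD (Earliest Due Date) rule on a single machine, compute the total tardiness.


Sort by due date (EDD order): [(5, 6), (7, 9), (7, 10), (3, 25)]
Compute completion times and tardiness:
  Job 1: p=5, d=6, C=5, tardiness=max(0,5-6)=0
  Job 2: p=7, d=9, C=12, tardiness=max(0,12-9)=3
  Job 3: p=7, d=10, C=19, tardiness=max(0,19-10)=9
  Job 4: p=3, d=25, C=22, tardiness=max(0,22-25)=0
Total tardiness = 12

12


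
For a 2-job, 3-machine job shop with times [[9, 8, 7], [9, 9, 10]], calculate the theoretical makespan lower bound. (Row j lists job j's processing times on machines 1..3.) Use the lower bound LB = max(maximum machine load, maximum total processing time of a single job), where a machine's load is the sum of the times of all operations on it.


Machine loads:
  Machine 1: 9 + 9 = 18
  Machine 2: 8 + 9 = 17
  Machine 3: 7 + 10 = 17
Max machine load = 18
Job totals:
  Job 1: 24
  Job 2: 28
Max job total = 28
Lower bound = max(18, 28) = 28

28


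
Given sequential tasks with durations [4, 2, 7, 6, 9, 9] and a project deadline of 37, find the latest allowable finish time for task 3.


LF(activity 3) = deadline - sum of successor durations
Successors: activities 4 through 6 with durations [6, 9, 9]
Sum of successor durations = 24
LF = 37 - 24 = 13

13


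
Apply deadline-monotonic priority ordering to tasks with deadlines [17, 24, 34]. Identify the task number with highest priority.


Sort tasks by relative deadline (ascending):
  Task 1: deadline = 17
  Task 2: deadline = 24
  Task 3: deadline = 34
Priority order (highest first): [1, 2, 3]
Highest priority task = 1

1


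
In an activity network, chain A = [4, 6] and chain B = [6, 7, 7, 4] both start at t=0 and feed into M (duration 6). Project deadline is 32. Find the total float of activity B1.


Forward pass: ES(B1) = sum of predecessors on chain B = 0
EF = ES + duration = 0 + 6 = 6
Backward pass: LF(M) = deadline = 32; LS(M) = 32 - 6 = 26
LF(B1) = LS(M) - sum(successors on chain B) = 26 - 18 = 8
LS = LF - duration = 8 - 6 = 2
Total float = LS - ES = 2 - 0 = 2

2


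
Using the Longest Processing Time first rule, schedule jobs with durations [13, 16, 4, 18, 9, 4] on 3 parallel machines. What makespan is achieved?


Sort jobs in decreasing order (LPT): [18, 16, 13, 9, 4, 4]
Assign each job to the least loaded machine:
  Machine 1: jobs [18, 4], load = 22
  Machine 2: jobs [16, 4], load = 20
  Machine 3: jobs [13, 9], load = 22
Makespan = max load = 22

22


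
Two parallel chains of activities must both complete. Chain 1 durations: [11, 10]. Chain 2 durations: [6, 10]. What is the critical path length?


Path A total = 11 + 10 = 21
Path B total = 6 + 10 = 16
Critical path = longest path = max(21, 16) = 21

21


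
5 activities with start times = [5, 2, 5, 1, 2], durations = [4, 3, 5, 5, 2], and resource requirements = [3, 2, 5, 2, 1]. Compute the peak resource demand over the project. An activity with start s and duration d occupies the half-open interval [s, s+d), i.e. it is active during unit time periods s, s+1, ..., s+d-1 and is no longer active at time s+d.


Each activity i is active on [start_i, start_i + duration_i).
Compute total resource usage per time slot:
  t=0: active resources = [], total = 0
  t=1: active resources = [2], total = 2
  t=2: active resources = [2, 2, 1], total = 5
  t=3: active resources = [2, 2, 1], total = 5
  t=4: active resources = [2, 2], total = 4
  t=5: active resources = [3, 5, 2], total = 10
  t=6: active resources = [3, 5], total = 8
  t=7: active resources = [3, 5], total = 8
  t=8: active resources = [3, 5], total = 8
  t=9: active resources = [5], total = 5
Peak resource demand = 10

10


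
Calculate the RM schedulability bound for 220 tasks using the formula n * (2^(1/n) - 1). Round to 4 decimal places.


Compute 2^(1/220) = 1.0031556376
Subtract 1: 1.0031556376 - 1 = 0.0031556376
Multiply by n: 220 * 0.0031556376 = 0.6942402720
Round to 4 dp: 0.6942

0.6942


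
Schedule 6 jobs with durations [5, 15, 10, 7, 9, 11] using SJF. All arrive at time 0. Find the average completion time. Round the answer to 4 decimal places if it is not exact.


SJF order (ascending): [5, 7, 9, 10, 11, 15]
Completion times:
  Job 1: burst=5, C=5
  Job 2: burst=7, C=12
  Job 3: burst=9, C=21
  Job 4: burst=10, C=31
  Job 5: burst=11, C=42
  Job 6: burst=15, C=57
Average completion = 168/6 = 28.0

28.0


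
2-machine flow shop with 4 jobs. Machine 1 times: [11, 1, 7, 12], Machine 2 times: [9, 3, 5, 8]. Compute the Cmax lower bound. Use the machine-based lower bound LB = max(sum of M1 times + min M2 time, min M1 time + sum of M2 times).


LB1 = sum(M1 times) + min(M2 times) = 31 + 3 = 34
LB2 = min(M1 times) + sum(M2 times) = 1 + 25 = 26
Lower bound = max(LB1, LB2) = max(34, 26) = 34

34


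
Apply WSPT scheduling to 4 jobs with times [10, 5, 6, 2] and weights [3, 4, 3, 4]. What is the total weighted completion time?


Compute p/w ratios and sort ascending (WSPT): [(2, 4), (5, 4), (6, 3), (10, 3)]
Compute weighted completion times:
  Job (p=2,w=4): C=2, w*C=4*2=8
  Job (p=5,w=4): C=7, w*C=4*7=28
  Job (p=6,w=3): C=13, w*C=3*13=39
  Job (p=10,w=3): C=23, w*C=3*23=69
Total weighted completion time = 144

144


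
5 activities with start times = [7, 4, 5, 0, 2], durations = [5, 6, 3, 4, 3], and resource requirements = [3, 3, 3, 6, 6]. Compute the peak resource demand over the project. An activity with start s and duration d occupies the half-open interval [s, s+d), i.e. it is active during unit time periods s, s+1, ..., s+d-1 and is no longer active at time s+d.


Each activity i is active on [start_i, start_i + duration_i).
Compute total resource usage per time slot:
  t=0: active resources = [6], total = 6
  t=1: active resources = [6], total = 6
  t=2: active resources = [6, 6], total = 12
  t=3: active resources = [6, 6], total = 12
  t=4: active resources = [3, 6], total = 9
  t=5: active resources = [3, 3], total = 6
  t=6: active resources = [3, 3], total = 6
  t=7: active resources = [3, 3, 3], total = 9
  t=8: active resources = [3, 3], total = 6
  t=9: active resources = [3, 3], total = 6
  t=10: active resources = [3], total = 3
  t=11: active resources = [3], total = 3
Peak resource demand = 12

12


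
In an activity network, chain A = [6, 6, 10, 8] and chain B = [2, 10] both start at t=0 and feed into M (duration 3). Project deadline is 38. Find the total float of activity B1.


Forward pass: ES(B1) = sum of predecessors on chain B = 0
EF = ES + duration = 0 + 2 = 2
Backward pass: LF(M) = deadline = 38; LS(M) = 38 - 3 = 35
LF(B1) = LS(M) - sum(successors on chain B) = 35 - 10 = 25
LS = LF - duration = 25 - 2 = 23
Total float = LS - ES = 23 - 0 = 23

23


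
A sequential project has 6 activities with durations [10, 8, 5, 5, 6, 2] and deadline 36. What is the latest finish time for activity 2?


LF(activity 2) = deadline - sum of successor durations
Successors: activities 3 through 6 with durations [5, 5, 6, 2]
Sum of successor durations = 18
LF = 36 - 18 = 18

18


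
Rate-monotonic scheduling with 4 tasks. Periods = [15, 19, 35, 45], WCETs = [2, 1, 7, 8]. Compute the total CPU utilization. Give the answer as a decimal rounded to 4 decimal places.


Compute individual utilizations (exact fractions):
  Task 1: C/T = 2/15 (approx. 0.1333)
  Task 2: C/T = 1/19 (approx. 0.0526)
  Task 3: C/T = 7/35 = 1/5 (approx. 0.2)
  Task 4: C/T = 8/45 (approx. 0.1778)
Total utilization U = 2/15 + 1/19 + 1/5 + 8/45 = 482/855
Rounded to 4 decimal places: U = 0.5637
RM (Liu & Layland) bound for 4 tasks = 0.756828; compare with U = 482/855 (approx. 0.563743)
U <= bound, so schedulable by RM sufficient condition.

0.5637


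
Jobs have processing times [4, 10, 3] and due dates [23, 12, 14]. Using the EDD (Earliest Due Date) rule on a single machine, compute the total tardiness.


Sort by due date (EDD order): [(10, 12), (3, 14), (4, 23)]
Compute completion times and tardiness:
  Job 1: p=10, d=12, C=10, tardiness=max(0,10-12)=0
  Job 2: p=3, d=14, C=13, tardiness=max(0,13-14)=0
  Job 3: p=4, d=23, C=17, tardiness=max(0,17-23)=0
Total tardiness = 0

0


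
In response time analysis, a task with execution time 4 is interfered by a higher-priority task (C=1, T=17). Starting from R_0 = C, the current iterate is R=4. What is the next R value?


R_next = C + ceil(R_prev / T_hp) * C_hp
ceil(4 / 17) = ceil(0.2353) = 1
Interference = 1 * 1 = 1
R_next = 4 + 1 = 5

5


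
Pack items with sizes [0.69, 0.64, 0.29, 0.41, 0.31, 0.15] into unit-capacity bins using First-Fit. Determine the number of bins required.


Place items sequentially using First-Fit:
  Item 0.69 -> new Bin 1
  Item 0.64 -> new Bin 2
  Item 0.29 -> Bin 1 (now 0.98)
  Item 0.41 -> new Bin 3
  Item 0.31 -> Bin 2 (now 0.95)
  Item 0.15 -> Bin 3 (now 0.56)
Total bins used = 3

3


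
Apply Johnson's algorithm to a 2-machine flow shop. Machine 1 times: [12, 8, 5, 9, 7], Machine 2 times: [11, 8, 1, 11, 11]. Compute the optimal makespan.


Apply Johnson's rule:
  Group 1 (a <= b): [(5, 7, 11), (2, 8, 8), (4, 9, 11)]
  Group 2 (a > b): [(1, 12, 11), (3, 5, 1)]
Optimal job order: [5, 2, 4, 1, 3]
Schedule:
  Job 5: M1 done at 7, M2 done at 18
  Job 2: M1 done at 15, M2 done at 26
  Job 4: M1 done at 24, M2 done at 37
  Job 1: M1 done at 36, M2 done at 48
  Job 3: M1 done at 41, M2 done at 49
Makespan = 49

49


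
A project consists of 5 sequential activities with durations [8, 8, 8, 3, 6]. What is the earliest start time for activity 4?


Activity 4 starts after activities 1 through 3 complete.
Predecessor durations: [8, 8, 8]
ES = 8 + 8 + 8 = 24

24


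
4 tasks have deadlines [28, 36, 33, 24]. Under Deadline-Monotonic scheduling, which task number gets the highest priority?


Sort tasks by relative deadline (ascending):
  Task 4: deadline = 24
  Task 1: deadline = 28
  Task 3: deadline = 33
  Task 2: deadline = 36
Priority order (highest first): [4, 1, 3, 2]
Highest priority task = 4

4


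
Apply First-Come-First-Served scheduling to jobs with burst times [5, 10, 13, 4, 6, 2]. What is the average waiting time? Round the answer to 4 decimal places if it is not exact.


FCFS order (as given): [5, 10, 13, 4, 6, 2]
Waiting times:
  Job 1: wait = 0
  Job 2: wait = 5
  Job 3: wait = 15
  Job 4: wait = 28
  Job 5: wait = 32
  Job 6: wait = 38
Sum of waiting times = 118
Average waiting time = 118/6 = 19.6667

19.6667


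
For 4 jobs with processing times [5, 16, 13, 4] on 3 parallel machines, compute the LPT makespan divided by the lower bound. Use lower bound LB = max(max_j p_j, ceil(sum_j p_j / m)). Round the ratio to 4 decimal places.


LPT order: [16, 13, 5, 4]
Machine loads after assignment: [16, 13, 9]
LPT makespan = 16
Lower bound = max(max_job, ceil(total/3)) = max(16, 13) = 16
Ratio = 16 / 16 = 1.0

1.0


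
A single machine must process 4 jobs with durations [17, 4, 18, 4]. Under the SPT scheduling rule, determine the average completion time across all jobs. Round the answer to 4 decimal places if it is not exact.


Sort jobs by processing time (SPT order): [4, 4, 17, 18]
Compute completion times sequentially:
  Job 1: processing = 4, completes at 4
  Job 2: processing = 4, completes at 8
  Job 3: processing = 17, completes at 25
  Job 4: processing = 18, completes at 43
Sum of completion times = 80
Average completion time = 80/4 = 20.0

20.0


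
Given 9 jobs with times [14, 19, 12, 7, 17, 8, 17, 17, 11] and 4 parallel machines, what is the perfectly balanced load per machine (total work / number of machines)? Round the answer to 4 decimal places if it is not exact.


Total processing time = 14 + 19 + 12 + 7 + 17 + 8 + 17 + 17 + 11 = 122
Number of machines = 4
Ideal balanced load = 122 / 4 = 30.5

30.5


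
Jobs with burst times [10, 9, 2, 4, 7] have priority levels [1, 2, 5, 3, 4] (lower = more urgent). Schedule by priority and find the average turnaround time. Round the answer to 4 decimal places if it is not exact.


Sort by priority (ascending = highest first):
Order: [(1, 10), (2, 9), (3, 4), (4, 7), (5, 2)]
Completion times:
  Priority 1, burst=10, C=10
  Priority 2, burst=9, C=19
  Priority 3, burst=4, C=23
  Priority 4, burst=7, C=30
  Priority 5, burst=2, C=32
Average turnaround = 114/5 = 22.8

22.8


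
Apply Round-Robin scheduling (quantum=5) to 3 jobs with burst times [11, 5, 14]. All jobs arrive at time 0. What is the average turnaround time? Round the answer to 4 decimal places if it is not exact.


Time quantum = 5
Execution trace:
  J1 runs 5 units, time = 5
  J2 runs 5 units, time = 10
  J3 runs 5 units, time = 15
  J1 runs 5 units, time = 20
  J3 runs 5 units, time = 25
  J1 runs 1 units, time = 26
  J3 runs 4 units, time = 30
Finish times: [26, 10, 30]
Average turnaround = 66/3 = 22.0

22.0


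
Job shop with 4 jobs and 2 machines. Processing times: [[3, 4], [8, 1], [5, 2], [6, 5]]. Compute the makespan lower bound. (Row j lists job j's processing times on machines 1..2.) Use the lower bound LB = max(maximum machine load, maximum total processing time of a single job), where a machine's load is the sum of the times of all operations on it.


Machine loads:
  Machine 1: 3 + 8 + 5 + 6 = 22
  Machine 2: 4 + 1 + 2 + 5 = 12
Max machine load = 22
Job totals:
  Job 1: 7
  Job 2: 9
  Job 3: 7
  Job 4: 11
Max job total = 11
Lower bound = max(22, 11) = 22

22


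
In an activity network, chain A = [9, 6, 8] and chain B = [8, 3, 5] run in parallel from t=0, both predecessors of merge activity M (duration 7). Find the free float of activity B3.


ES(B3) = sum of predecessors on chain B = 11
EF(B3) = ES + duration = 11 + 5 = 16
Successor of B3 is M. ES(M) = max(sum(A), sum(B)) = max(23, 16) = 23
Free float = ES(successor) - EF(current) = 23 - 16 = 7

7


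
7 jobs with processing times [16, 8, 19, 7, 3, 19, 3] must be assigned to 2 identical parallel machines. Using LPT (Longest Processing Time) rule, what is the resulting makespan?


Sort jobs in decreasing order (LPT): [19, 19, 16, 8, 7, 3, 3]
Assign each job to the least loaded machine:
  Machine 1: jobs [19, 16, 3], load = 38
  Machine 2: jobs [19, 8, 7, 3], load = 37
Makespan = max load = 38

38


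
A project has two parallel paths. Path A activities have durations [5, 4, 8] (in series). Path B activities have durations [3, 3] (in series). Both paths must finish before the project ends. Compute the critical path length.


Path A total = 5 + 4 + 8 = 17
Path B total = 3 + 3 = 6
Critical path = longest path = max(17, 6) = 17

17


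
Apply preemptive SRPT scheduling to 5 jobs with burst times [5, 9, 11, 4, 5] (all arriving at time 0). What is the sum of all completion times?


Since all jobs arrive at t=0, SRPT equals SPT ordering.
SPT order: [4, 5, 5, 9, 11]
Completion times:
  Job 1: p=4, C=4
  Job 2: p=5, C=9
  Job 3: p=5, C=14
  Job 4: p=9, C=23
  Job 5: p=11, C=34
Total completion time = 4 + 9 + 14 + 23 + 34 = 84

84


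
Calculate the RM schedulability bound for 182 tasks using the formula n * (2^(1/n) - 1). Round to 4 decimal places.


Compute 2^(1/182) = 1.0038157625
Subtract 1: 1.0038157625 - 1 = 0.0038157625
Multiply by n: 182 * 0.0038157625 = 0.6944687750
Round to 4 dp: 0.6945

0.6945


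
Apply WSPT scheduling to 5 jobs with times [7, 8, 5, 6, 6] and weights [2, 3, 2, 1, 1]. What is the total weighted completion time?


Compute p/w ratios and sort ascending (WSPT): [(5, 2), (8, 3), (7, 2), (6, 1), (6, 1)]
Compute weighted completion times:
  Job (p=5,w=2): C=5, w*C=2*5=10
  Job (p=8,w=3): C=13, w*C=3*13=39
  Job (p=7,w=2): C=20, w*C=2*20=40
  Job (p=6,w=1): C=26, w*C=1*26=26
  Job (p=6,w=1): C=32, w*C=1*32=32
Total weighted completion time = 147

147


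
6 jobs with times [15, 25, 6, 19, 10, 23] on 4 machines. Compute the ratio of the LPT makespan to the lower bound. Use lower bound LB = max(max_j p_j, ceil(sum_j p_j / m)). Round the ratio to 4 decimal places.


LPT order: [25, 23, 19, 15, 10, 6]
Machine loads after assignment: [25, 23, 25, 25]
LPT makespan = 25
Lower bound = max(max_job, ceil(total/4)) = max(25, 25) = 25
Ratio = 25 / 25 = 1.0

1.0


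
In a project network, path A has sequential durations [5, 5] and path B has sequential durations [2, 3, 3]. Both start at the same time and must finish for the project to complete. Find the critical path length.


Path A total = 5 + 5 = 10
Path B total = 2 + 3 + 3 = 8
Critical path = longest path = max(10, 8) = 10

10


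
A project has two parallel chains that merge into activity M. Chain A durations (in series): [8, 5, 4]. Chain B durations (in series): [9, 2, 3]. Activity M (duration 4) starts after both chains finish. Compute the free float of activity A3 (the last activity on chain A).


ES(A3) = sum of predecessors on chain A = 13
EF(A3) = ES + duration = 13 + 4 = 17
Successor of A3 is M. ES(M) = max(sum(A), sum(B)) = max(17, 14) = 17
Free float = ES(successor) - EF(current) = 17 - 17 = 0

0


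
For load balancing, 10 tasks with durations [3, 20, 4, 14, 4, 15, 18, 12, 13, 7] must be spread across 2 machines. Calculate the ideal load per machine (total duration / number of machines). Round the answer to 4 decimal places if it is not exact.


Total processing time = 3 + 20 + 4 + 14 + 4 + 15 + 18 + 12 + 13 + 7 = 110
Number of machines = 2
Ideal balanced load = 110 / 2 = 55.0

55.0


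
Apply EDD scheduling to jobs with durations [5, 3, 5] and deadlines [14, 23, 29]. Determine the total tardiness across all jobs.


Sort by due date (EDD order): [(5, 14), (3, 23), (5, 29)]
Compute completion times and tardiness:
  Job 1: p=5, d=14, C=5, tardiness=max(0,5-14)=0
  Job 2: p=3, d=23, C=8, tardiness=max(0,8-23)=0
  Job 3: p=5, d=29, C=13, tardiness=max(0,13-29)=0
Total tardiness = 0

0


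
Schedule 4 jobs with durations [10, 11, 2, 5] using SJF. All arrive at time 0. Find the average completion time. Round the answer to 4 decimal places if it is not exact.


SJF order (ascending): [2, 5, 10, 11]
Completion times:
  Job 1: burst=2, C=2
  Job 2: burst=5, C=7
  Job 3: burst=10, C=17
  Job 4: burst=11, C=28
Average completion = 54/4 = 13.5

13.5


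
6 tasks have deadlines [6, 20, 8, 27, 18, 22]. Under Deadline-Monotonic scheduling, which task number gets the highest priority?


Sort tasks by relative deadline (ascending):
  Task 1: deadline = 6
  Task 3: deadline = 8
  Task 5: deadline = 18
  Task 2: deadline = 20
  Task 6: deadline = 22
  Task 4: deadline = 27
Priority order (highest first): [1, 3, 5, 2, 6, 4]
Highest priority task = 1

1


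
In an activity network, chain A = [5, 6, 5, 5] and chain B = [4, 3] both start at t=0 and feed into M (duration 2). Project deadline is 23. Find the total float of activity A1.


Forward pass: ES(A1) = sum of predecessors on chain A = 0
EF = ES + duration = 0 + 5 = 5
Backward pass: LF(M) = deadline = 23; LS(M) = 23 - 2 = 21
LF(A1) = LS(M) - sum(successors on chain A) = 21 - 16 = 5
LS = LF - duration = 5 - 5 = 0
Total float = LS - ES = 0 - 0 = 0

0


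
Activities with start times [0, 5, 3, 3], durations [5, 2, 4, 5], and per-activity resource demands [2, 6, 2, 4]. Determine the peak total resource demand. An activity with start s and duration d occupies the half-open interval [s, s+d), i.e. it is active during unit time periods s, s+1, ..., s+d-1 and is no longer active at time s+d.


Each activity i is active on [start_i, start_i + duration_i).
Compute total resource usage per time slot:
  t=0: active resources = [2], total = 2
  t=1: active resources = [2], total = 2
  t=2: active resources = [2], total = 2
  t=3: active resources = [2, 2, 4], total = 8
  t=4: active resources = [2, 2, 4], total = 8
  t=5: active resources = [6, 2, 4], total = 12
  t=6: active resources = [6, 2, 4], total = 12
  t=7: active resources = [4], total = 4
Peak resource demand = 12

12


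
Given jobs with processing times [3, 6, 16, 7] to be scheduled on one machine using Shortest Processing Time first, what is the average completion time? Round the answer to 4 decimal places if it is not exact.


Sort jobs by processing time (SPT order): [3, 6, 7, 16]
Compute completion times sequentially:
  Job 1: processing = 3, completes at 3
  Job 2: processing = 6, completes at 9
  Job 3: processing = 7, completes at 16
  Job 4: processing = 16, completes at 32
Sum of completion times = 60
Average completion time = 60/4 = 15.0

15.0


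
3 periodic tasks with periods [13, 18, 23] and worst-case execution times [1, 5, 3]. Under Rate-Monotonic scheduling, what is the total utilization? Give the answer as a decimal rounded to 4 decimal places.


Compute individual utilizations (exact fractions):
  Task 1: C/T = 1/13 (approx. 0.0769)
  Task 2: C/T = 5/18 (approx. 0.2778)
  Task 3: C/T = 3/23 (approx. 0.1304)
Total utilization U = 1/13 + 5/18 + 3/23 = 2611/5382
Rounded to 4 decimal places: U = 0.4851
RM (Liu & Layland) bound for 3 tasks = 0.779763; compare with U = 2611/5382 (approx. 0.485136)
U <= bound, so schedulable by RM sufficient condition.

0.4851


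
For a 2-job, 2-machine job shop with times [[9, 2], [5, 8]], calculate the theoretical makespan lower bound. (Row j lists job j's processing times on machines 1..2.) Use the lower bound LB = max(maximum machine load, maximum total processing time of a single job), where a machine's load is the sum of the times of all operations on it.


Machine loads:
  Machine 1: 9 + 5 = 14
  Machine 2: 2 + 8 = 10
Max machine load = 14
Job totals:
  Job 1: 11
  Job 2: 13
Max job total = 13
Lower bound = max(14, 13) = 14

14
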